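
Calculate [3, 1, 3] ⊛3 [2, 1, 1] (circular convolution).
Use y[k] = Σ_j u[j]·v[(k-j) mod 3]. y[0] = 3×2 + 1×1 + 3×1 = 10; y[1] = 3×1 + 1×2 + 3×1 = 8; y[2] = 3×1 + 1×1 + 3×2 = 10. Result: [10, 8, 10]

[10, 8, 10]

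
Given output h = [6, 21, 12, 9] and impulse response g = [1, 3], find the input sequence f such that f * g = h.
Deconvolve h=[6, 21, 12, 9] by g=[1, 3]. Since g[0]=1, solve forward: f[0] = h[0] / 1 = 6; f[1] = (h[1] - 6×3) / 1 = 3; f[2] = (h[2] - 3×3) / 1 = 3. So f = [6, 3, 3]. Check by forward convolution: h[0] = 6×1 = 6; h[1] = 6×3 + 3×1 = 21; h[2] = 3×3 + 3×1 = 12; h[3] = 3×3 = 9

[6, 3, 3]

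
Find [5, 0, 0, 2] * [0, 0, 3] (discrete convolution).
y[0] = 5×0 = 0; y[1] = 5×0 + 0×0 = 0; y[2] = 5×3 + 0×0 + 0×0 = 15; y[3] = 0×3 + 0×0 + 2×0 = 0; y[4] = 0×3 + 2×0 = 0; y[5] = 2×3 = 6

[0, 0, 15, 0, 0, 6]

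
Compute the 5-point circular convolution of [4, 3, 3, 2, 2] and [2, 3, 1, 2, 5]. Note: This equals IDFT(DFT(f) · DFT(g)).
Either evaluate y[k] = Σ_j f[j]·g[(k-j) mod 5] directly, or use IDFT(DFT(f) · DFT(g)). y[0] = 4×2 + 3×5 + 3×2 + 2×1 + 2×3 = 37; y[1] = 4×3 + 3×2 + 3×5 + 2×2 + 2×1 = 39; y[2] = 4×1 + 3×3 + 3×2 + 2×5 + 2×2 = 33; y[3] = 4×2 + 3×1 + 3×3 + 2×2 + 2×5 = 34; y[4] = 4×5 + 3×2 + 3×1 + 2×3 + 2×2 = 39. Result: [37, 39, 33, 34, 39]

[37, 39, 33, 34, 39]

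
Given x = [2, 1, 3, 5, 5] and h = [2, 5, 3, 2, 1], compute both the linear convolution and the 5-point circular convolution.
Linear: y_lin[0] = 2×2 = 4; y_lin[1] = 2×5 + 1×2 = 12; y_lin[2] = 2×3 + 1×5 + 3×2 = 17; y_lin[3] = 2×2 + 1×3 + 3×5 + 5×2 = 32; y_lin[4] = 2×1 + 1×2 + 3×3 + 5×5 + 5×2 = 48; y_lin[5] = 1×1 + 3×2 + 5×3 + 5×5 = 47; y_lin[6] = 3×1 + 5×2 + 5×3 = 28; y_lin[7] = 5×1 + 5×2 = 15; y_lin[8] = 5×1 = 5 → [4, 12, 17, 32, 48, 47, 28, 15, 5]. Circular (length 5): y[0] = 2×2 + 1×1 + 3×2 + 5×3 + 5×5 = 51; y[1] = 2×5 + 1×2 + 3×1 + 5×2 + 5×3 = 40; y[2] = 2×3 + 1×5 + 3×2 + 5×1 + 5×2 = 32; y[3] = 2×2 + 1×3 + 3×5 + 5×2 + 5×1 = 37; y[4] = 2×1 + 1×2 + 3×3 + 5×5 + 5×2 = 48 → [51, 40, 32, 37, 48]

Linear: [4, 12, 17, 32, 48, 47, 28, 15, 5], Circular: [51, 40, 32, 37, 48]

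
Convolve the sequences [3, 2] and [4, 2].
y[0] = 3×4 = 12; y[1] = 3×2 + 2×4 = 14; y[2] = 2×2 = 4

[12, 14, 4]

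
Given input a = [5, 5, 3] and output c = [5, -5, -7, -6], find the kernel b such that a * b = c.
Output length 4 = len(a) + len(b) - 1 ⇒ len(b) = 2. Solve b forward using b[k] = (c[k] - Σ_{i≥1} a[i]·b[k-i]) / a[0]: b[0] = c[0] / a[0] = 5 / 5 = 1; b[1] = (c[1] - 5×1) / a[0] = (-5 - 5×1) / 5 = -2. So b = [1, -2]. Forward-check [5, 5, 3] * [1, -2]: c[0] = 5×1 = 5; c[1] = 5×-2 + 5×1 = -5; c[2] = 5×-2 + 3×1 = -7; c[3] = 3×-2 = -6 → [5, -5, -7, -6] ✓

[1, -2]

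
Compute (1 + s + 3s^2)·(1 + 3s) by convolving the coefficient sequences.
Ascending coefficients: a = [1, 1, 3], b = [1, 3]. c[0] = 1×1 = 1; c[1] = 1×3 + 1×1 = 4; c[2] = 1×3 + 3×1 = 6; c[3] = 3×3 = 9. Result coefficients: [1, 4, 6, 9] → 1 + 4s + 6s^2 + 9s^3

1 + 4s + 6s^2 + 9s^3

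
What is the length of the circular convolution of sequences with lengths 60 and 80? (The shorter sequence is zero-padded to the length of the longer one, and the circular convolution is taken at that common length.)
Circular convolution (zero-padding the shorter input) has length max(m, n) = max(60, 80) = 80

80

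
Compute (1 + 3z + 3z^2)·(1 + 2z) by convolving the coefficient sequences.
Ascending coefficients: a = [1, 3, 3], b = [1, 2]. c[0] = 1×1 = 1; c[1] = 1×2 + 3×1 = 5; c[2] = 3×2 + 3×1 = 9; c[3] = 3×2 = 6. Result coefficients: [1, 5, 9, 6] → 1 + 5z + 9z^2 + 6z^3

1 + 5z + 9z^2 + 6z^3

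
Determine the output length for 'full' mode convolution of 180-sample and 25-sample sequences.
Linear/full convolution length: m + n - 1 = 180 + 25 - 1 = 204

204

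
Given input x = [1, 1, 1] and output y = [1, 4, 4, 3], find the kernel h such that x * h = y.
Output length 4 = len(x) + len(h) - 1 ⇒ len(h) = 2. Solve h forward using h[k] = (y[k] - Σ_{i≥1} x[i]·h[k-i]) / x[0]: h[0] = y[0] / x[0] = 1 / 1 = 1; h[1] = (y[1] - 1×1) / x[0] = (4 - 1×1) / 1 = 3. So h = [1, 3]. Forward-check [1, 1, 1] * [1, 3]: y[0] = 1×1 = 1; y[1] = 1×3 + 1×1 = 4; y[2] = 1×3 + 1×1 = 4; y[3] = 1×3 = 3 → [1, 4, 4, 3] ✓

[1, 3]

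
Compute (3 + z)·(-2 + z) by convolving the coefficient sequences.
Ascending coefficients: a = [3, 1], b = [-2, 1]. c[0] = 3×-2 = -6; c[1] = 3×1 + 1×-2 = 1; c[2] = 1×1 = 1. Result coefficients: [-6, 1, 1] → -6 + z + z^2

-6 + z + z^2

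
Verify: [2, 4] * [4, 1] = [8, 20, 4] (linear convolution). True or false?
Recompute linear convolution of [2, 4] and [4, 1]: y[0] = 2×4 = 8; y[1] = 2×1 + 4×4 = 18; y[2] = 4×1 = 4 → [8, 18, 4]. Compare to given [8, 20, 4]: they differ at index 1: given 20, correct 18, so answer: No

No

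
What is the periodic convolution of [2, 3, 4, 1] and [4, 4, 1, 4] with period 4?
Use y[k] = Σ_j u[j]·v[(k-j) mod 4]. y[0] = 2×4 + 3×4 + 4×1 + 1×4 = 28; y[1] = 2×4 + 3×4 + 4×4 + 1×1 = 37; y[2] = 2×1 + 3×4 + 4×4 + 1×4 = 34; y[3] = 2×4 + 3×1 + 4×4 + 1×4 = 31. Result: [28, 37, 34, 31]

[28, 37, 34, 31]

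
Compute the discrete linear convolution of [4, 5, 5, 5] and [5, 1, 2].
y[0] = 4×5 = 20; y[1] = 4×1 + 5×5 = 29; y[2] = 4×2 + 5×1 + 5×5 = 38; y[3] = 5×2 + 5×1 + 5×5 = 40; y[4] = 5×2 + 5×1 = 15; y[5] = 5×2 = 10

[20, 29, 38, 40, 15, 10]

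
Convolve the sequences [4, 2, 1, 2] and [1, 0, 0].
y[0] = 4×1 = 4; y[1] = 4×0 + 2×1 = 2; y[2] = 4×0 + 2×0 + 1×1 = 1; y[3] = 2×0 + 1×0 + 2×1 = 2; y[4] = 1×0 + 2×0 = 0; y[5] = 2×0 = 0

[4, 2, 1, 2, 0, 0]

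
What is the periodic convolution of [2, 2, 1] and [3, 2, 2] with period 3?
Use y[k] = Σ_j u[j]·v[(k-j) mod 3]. y[0] = 2×3 + 2×2 + 1×2 = 12; y[1] = 2×2 + 2×3 + 1×2 = 12; y[2] = 2×2 + 2×2 + 1×3 = 11. Result: [12, 12, 11]

[12, 12, 11]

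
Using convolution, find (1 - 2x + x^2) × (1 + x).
Ascending coefficients: a = [1, -2, 1], b = [1, 1]. c[0] = 1×1 = 1; c[1] = 1×1 + -2×1 = -1; c[2] = -2×1 + 1×1 = -1; c[3] = 1×1 = 1. Result coefficients: [1, -1, -1, 1] → 1 - x - x^2 + x^3

1 - x - x^2 + x^3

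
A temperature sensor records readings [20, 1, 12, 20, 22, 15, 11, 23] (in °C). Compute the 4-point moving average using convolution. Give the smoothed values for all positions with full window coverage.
4-point moving average kernel = [1, 1, 1, 1]. Apply in 'valid' mode (full window coverage): avg[0] = (20 + 1 + 12 + 20) / 4 = 13.25; avg[1] = (1 + 12 + 20 + 22) / 4 = 13.75; avg[2] = (12 + 20 + 22 + 15) / 4 = 17.25; avg[3] = (20 + 22 + 15 + 11) / 4 = 17.0; avg[4] = (22 + 15 + 11 + 23) / 4 = 17.75. Smoothed values: [13.25, 13.75, 17.25, 17.0, 17.75]

[13.25, 13.75, 17.25, 17.0, 17.75]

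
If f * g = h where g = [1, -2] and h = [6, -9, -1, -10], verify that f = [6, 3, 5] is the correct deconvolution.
Forward-compute [6, 3, 5] * [1, -2]: h[0] = 6×1 = 6; h[1] = 6×-2 + 3×1 = -9; h[2] = 3×-2 + 5×1 = -1; h[3] = 5×-2 = -10 → [6, -9, -1, -10]. Matches given h = [6, -9, -1, -10], so verified.

Verified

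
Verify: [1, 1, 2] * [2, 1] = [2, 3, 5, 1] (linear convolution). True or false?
Recompute linear convolution of [1, 1, 2] and [2, 1]: y[0] = 1×2 = 2; y[1] = 1×1 + 1×2 = 3; y[2] = 1×1 + 2×2 = 5; y[3] = 2×1 = 2 → [2, 3, 5, 2]. Compare to given [2, 3, 5, 1]: they differ at index 3: given 1, correct 2, so answer: No

No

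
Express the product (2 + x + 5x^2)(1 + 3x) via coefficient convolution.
Ascending coefficients: a = [2, 1, 5], b = [1, 3]. c[0] = 2×1 = 2; c[1] = 2×3 + 1×1 = 7; c[2] = 1×3 + 5×1 = 8; c[3] = 5×3 = 15. Result coefficients: [2, 7, 8, 15] → 2 + 7x + 8x^2 + 15x^3

2 + 7x + 8x^2 + 15x^3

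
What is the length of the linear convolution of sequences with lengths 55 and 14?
Linear/full convolution length: m + n - 1 = 55 + 14 - 1 = 68

68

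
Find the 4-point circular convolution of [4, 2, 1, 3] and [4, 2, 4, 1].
Use y[k] = Σ_j u[j]·v[(k-j) mod 4]. y[0] = 4×4 + 2×1 + 1×4 + 3×2 = 28; y[1] = 4×2 + 2×4 + 1×1 + 3×4 = 29; y[2] = 4×4 + 2×2 + 1×4 + 3×1 = 27; y[3] = 4×1 + 2×4 + 1×2 + 3×4 = 26. Result: [28, 29, 27, 26]

[28, 29, 27, 26]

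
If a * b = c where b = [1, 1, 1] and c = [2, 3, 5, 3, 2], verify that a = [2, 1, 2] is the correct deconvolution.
Forward-compute [2, 1, 2] * [1, 1, 1]: c[0] = 2×1 = 2; c[1] = 2×1 + 1×1 = 3; c[2] = 2×1 + 1×1 + 2×1 = 5; c[3] = 1×1 + 2×1 = 3; c[4] = 2×1 = 2 → [2, 3, 5, 3, 2]. Matches given c = [2, 3, 5, 3, 2], so verified.

Verified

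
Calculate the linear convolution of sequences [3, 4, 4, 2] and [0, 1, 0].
y[0] = 3×0 = 0; y[1] = 3×1 + 4×0 = 3; y[2] = 3×0 + 4×1 + 4×0 = 4; y[3] = 4×0 + 4×1 + 2×0 = 4; y[4] = 4×0 + 2×1 = 2; y[5] = 2×0 = 0

[0, 3, 4, 4, 2, 0]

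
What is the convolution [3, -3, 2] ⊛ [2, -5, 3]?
y[0] = 3×2 = 6; y[1] = 3×-5 + -3×2 = -21; y[2] = 3×3 + -3×-5 + 2×2 = 28; y[3] = -3×3 + 2×-5 = -19; y[4] = 2×3 = 6

[6, -21, 28, -19, 6]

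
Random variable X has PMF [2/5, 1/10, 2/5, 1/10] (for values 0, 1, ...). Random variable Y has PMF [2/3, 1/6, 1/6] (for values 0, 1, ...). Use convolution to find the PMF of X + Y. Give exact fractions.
P(X+Y=k) = Σ_i P(X=i)·P(Y=k-i) — a convolution of [2/5, 1/10, 2/5, 1/10] and [2/3, 1/6, 1/6]. P(X+Y=0) = (2/5)×(2/3) = 4/15; P(X+Y=1) = (2/5)×(1/6) + (1/10)×(2/3) = 1/15 + 1/15 = 2/15; P(X+Y=2) = (2/5)×(1/6) + (1/10)×(1/6) + (2/5)×(2/3) = 1/15 + 1/60 + 4/15 = 7/20; P(X+Y=3) = (1/10)×(1/6) + (2/5)×(1/6) + (1/10)×(2/3) = 1/60 + 1/15 + 1/15 = 3/20; P(X+Y=4) = (2/5)×(1/6) + (1/10)×(1/6) = 1/15 + 1/60 = 1/12; P(X+Y=5) = (1/10)×(1/6) = 1/60. PMF: [4/15, 2/15, 7/20, 3/20, 1/12, 1/60] (sums to 1 ✓)

[4/15, 2/15, 7/20, 3/20, 1/12, 1/60]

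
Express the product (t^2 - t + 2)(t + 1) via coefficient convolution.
Ascending coefficients: a = [2, -1, 1], b = [1, 1]. c[0] = 2×1 = 2; c[1] = 2×1 + -1×1 = 1; c[2] = -1×1 + 1×1 = 0; c[3] = 1×1 = 1. Result coefficients: [2, 1, 0, 1] → t^3 + t + 2

t^3 + t + 2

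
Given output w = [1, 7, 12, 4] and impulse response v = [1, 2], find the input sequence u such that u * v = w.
Deconvolve w=[1, 7, 12, 4] by v=[1, 2]. Since v[0]=1, solve forward: u[0] = w[0] / 1 = 1; u[1] = (w[1] - 1×2) / 1 = 5; u[2] = (w[2] - 5×2) / 1 = 2. So u = [1, 5, 2]. Check by forward convolution: w[0] = 1×1 = 1; w[1] = 1×2 + 5×1 = 7; w[2] = 5×2 + 2×1 = 12; w[3] = 2×2 = 4

[1, 5, 2]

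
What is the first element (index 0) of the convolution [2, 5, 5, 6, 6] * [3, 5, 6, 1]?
Use y[k] = Σ_i a[i]·b[k-i] at k=0. y[0] = 2×3 = 6

6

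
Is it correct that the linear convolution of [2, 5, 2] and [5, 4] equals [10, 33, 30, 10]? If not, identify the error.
Recompute linear convolution of [2, 5, 2] and [5, 4]: y[0] = 2×5 = 10; y[1] = 2×4 + 5×5 = 33; y[2] = 5×4 + 2×5 = 30; y[3] = 2×4 = 8 → [10, 33, 30, 8]. Compare to given [10, 33, 30, 10]: they differ at index 3: given 10, correct 8, so answer: No

No. Error at index 3: given 10, correct 8.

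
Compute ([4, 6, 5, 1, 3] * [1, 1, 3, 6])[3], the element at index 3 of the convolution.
Use y[k] = Σ_i a[i]·b[k-i] at k=3. y[3] = 4×6 + 6×3 + 5×1 + 1×1 = 48

48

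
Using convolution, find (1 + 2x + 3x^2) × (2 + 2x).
Ascending coefficients: a = [1, 2, 3], b = [2, 2]. c[0] = 1×2 = 2; c[1] = 1×2 + 2×2 = 6; c[2] = 2×2 + 3×2 = 10; c[3] = 3×2 = 6. Result coefficients: [2, 6, 10, 6] → 2 + 6x + 10x^2 + 6x^3

2 + 6x + 10x^2 + 6x^3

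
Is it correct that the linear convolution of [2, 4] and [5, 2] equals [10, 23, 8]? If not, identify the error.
Recompute linear convolution of [2, 4] and [5, 2]: y[0] = 2×5 = 10; y[1] = 2×2 + 4×5 = 24; y[2] = 4×2 = 8 → [10, 24, 8]. Compare to given [10, 23, 8]: they differ at index 1: given 23, correct 24, so answer: No

No. Error at index 1: given 23, correct 24.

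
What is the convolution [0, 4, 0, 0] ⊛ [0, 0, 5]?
y[0] = 0×0 = 0; y[1] = 0×0 + 4×0 = 0; y[2] = 0×5 + 4×0 + 0×0 = 0; y[3] = 4×5 + 0×0 + 0×0 = 20; y[4] = 0×5 + 0×0 = 0; y[5] = 0×5 = 0

[0, 0, 0, 20, 0, 0]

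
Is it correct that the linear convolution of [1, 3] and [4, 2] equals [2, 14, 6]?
Recompute linear convolution of [1, 3] and [4, 2]: y[0] = 1×4 = 4; y[1] = 1×2 + 3×4 = 14; y[2] = 3×2 = 6 → [4, 14, 6]. Compare to given [2, 14, 6]: they differ at index 0: given 2, correct 4, so answer: No

No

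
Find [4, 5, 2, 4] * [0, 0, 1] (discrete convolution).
y[0] = 4×0 = 0; y[1] = 4×0 + 5×0 = 0; y[2] = 4×1 + 5×0 + 2×0 = 4; y[3] = 5×1 + 2×0 + 4×0 = 5; y[4] = 2×1 + 4×0 = 2; y[5] = 4×1 = 4

[0, 0, 4, 5, 2, 4]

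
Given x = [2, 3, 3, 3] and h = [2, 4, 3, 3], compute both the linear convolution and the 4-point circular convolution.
Linear: y_lin[0] = 2×2 = 4; y_lin[1] = 2×4 + 3×2 = 14; y_lin[2] = 2×3 + 3×4 + 3×2 = 24; y_lin[3] = 2×3 + 3×3 + 3×4 + 3×2 = 33; y_lin[4] = 3×3 + 3×3 + 3×4 = 30; y_lin[5] = 3×3 + 3×3 = 18; y_lin[6] = 3×3 = 9 → [4, 14, 24, 33, 30, 18, 9]. Circular (length 4): y[0] = 2×2 + 3×3 + 3×3 + 3×4 = 34; y[1] = 2×4 + 3×2 + 3×3 + 3×3 = 32; y[2] = 2×3 + 3×4 + 3×2 + 3×3 = 33; y[3] = 2×3 + 3×3 + 3×4 + 3×2 = 33 → [34, 32, 33, 33]

Linear: [4, 14, 24, 33, 30, 18, 9], Circular: [34, 32, 33, 33]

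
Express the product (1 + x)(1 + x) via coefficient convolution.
Ascending coefficients: a = [1, 1], b = [1, 1]. c[0] = 1×1 = 1; c[1] = 1×1 + 1×1 = 2; c[2] = 1×1 = 1. Result coefficients: [1, 2, 1] → 1 + 2x + x^2

1 + 2x + x^2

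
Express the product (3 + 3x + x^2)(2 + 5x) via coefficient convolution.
Ascending coefficients: a = [3, 3, 1], b = [2, 5]. c[0] = 3×2 = 6; c[1] = 3×5 + 3×2 = 21; c[2] = 3×5 + 1×2 = 17; c[3] = 1×5 = 5. Result coefficients: [6, 21, 17, 5] → 6 + 21x + 17x^2 + 5x^3

6 + 21x + 17x^2 + 5x^3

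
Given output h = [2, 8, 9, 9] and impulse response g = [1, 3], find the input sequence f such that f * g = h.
Deconvolve h=[2, 8, 9, 9] by g=[1, 3]. Since g[0]=1, solve forward: f[0] = h[0] / 1 = 2; f[1] = (h[1] - 2×3) / 1 = 2; f[2] = (h[2] - 2×3) / 1 = 3. So f = [2, 2, 3]. Check by forward convolution: h[0] = 2×1 = 2; h[1] = 2×3 + 2×1 = 8; h[2] = 2×3 + 3×1 = 9; h[3] = 3×3 = 9

[2, 2, 3]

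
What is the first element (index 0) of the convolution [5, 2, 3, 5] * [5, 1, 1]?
Use y[k] = Σ_i a[i]·b[k-i] at k=0. y[0] = 5×5 = 25

25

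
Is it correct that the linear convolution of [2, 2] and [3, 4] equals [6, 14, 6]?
Recompute linear convolution of [2, 2] and [3, 4]: y[0] = 2×3 = 6; y[1] = 2×4 + 2×3 = 14; y[2] = 2×4 = 8 → [6, 14, 8]. Compare to given [6, 14, 6]: they differ at index 2: given 6, correct 8, so answer: No

No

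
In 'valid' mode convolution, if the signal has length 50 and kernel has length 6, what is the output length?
'Valid' mode counts only positions where the kernel fully overlaps the signal: m - n + 1 = 50 - 6 + 1 = 45

45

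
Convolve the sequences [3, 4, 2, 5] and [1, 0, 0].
y[0] = 3×1 = 3; y[1] = 3×0 + 4×1 = 4; y[2] = 3×0 + 4×0 + 2×1 = 2; y[3] = 4×0 + 2×0 + 5×1 = 5; y[4] = 2×0 + 5×0 = 0; y[5] = 5×0 = 0

[3, 4, 2, 5, 0, 0]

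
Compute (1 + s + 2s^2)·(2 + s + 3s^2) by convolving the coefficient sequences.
Ascending coefficients: a = [1, 1, 2], b = [2, 1, 3]. c[0] = 1×2 = 2; c[1] = 1×1 + 1×2 = 3; c[2] = 1×3 + 1×1 + 2×2 = 8; c[3] = 1×3 + 2×1 = 5; c[4] = 2×3 = 6. Result coefficients: [2, 3, 8, 5, 6] → 2 + 3s + 8s^2 + 5s^3 + 6s^4

2 + 3s + 8s^2 + 5s^3 + 6s^4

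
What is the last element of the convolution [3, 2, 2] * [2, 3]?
Use y[k] = Σ_i a[i]·b[k-i] at k=3. y[3] = 2×3 = 6

6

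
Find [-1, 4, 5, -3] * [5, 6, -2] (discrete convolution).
y[0] = -1×5 = -5; y[1] = -1×6 + 4×5 = 14; y[2] = -1×-2 + 4×6 + 5×5 = 51; y[3] = 4×-2 + 5×6 + -3×5 = 7; y[4] = 5×-2 + -3×6 = -28; y[5] = -3×-2 = 6

[-5, 14, 51, 7, -28, 6]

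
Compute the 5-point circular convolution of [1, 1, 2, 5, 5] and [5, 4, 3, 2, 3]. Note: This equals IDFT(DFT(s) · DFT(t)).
Either evaluate y[k] = Σ_j s[j]·t[(k-j) mod 5] directly, or use IDFT(DFT(s) · DFT(t)). y[0] = 1×5 + 1×3 + 2×2 + 5×3 + 5×4 = 47; y[1] = 1×4 + 1×5 + 2×3 + 5×2 + 5×3 = 40; y[2] = 1×3 + 1×4 + 2×5 + 5×3 + 5×2 = 42; y[3] = 1×2 + 1×3 + 2×4 + 5×5 + 5×3 = 53; y[4] = 1×3 + 1×2 + 2×3 + 5×4 + 5×5 = 56. Result: [47, 40, 42, 53, 56]

[47, 40, 42, 53, 56]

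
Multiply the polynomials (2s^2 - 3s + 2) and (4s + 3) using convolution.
Ascending coefficients: a = [2, -3, 2], b = [3, 4]. c[0] = 2×3 = 6; c[1] = 2×4 + -3×3 = -1; c[2] = -3×4 + 2×3 = -6; c[3] = 2×4 = 8. Result coefficients: [6, -1, -6, 8] → 8s^3 - 6s^2 - s + 6

8s^3 - 6s^2 - s + 6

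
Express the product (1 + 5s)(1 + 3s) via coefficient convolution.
Ascending coefficients: a = [1, 5], b = [1, 3]. c[0] = 1×1 = 1; c[1] = 1×3 + 5×1 = 8; c[2] = 5×3 = 15. Result coefficients: [1, 8, 15] → 1 + 8s + 15s^2

1 + 8s + 15s^2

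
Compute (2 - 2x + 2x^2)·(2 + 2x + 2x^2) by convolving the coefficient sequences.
Ascending coefficients: a = [2, -2, 2], b = [2, 2, 2]. c[0] = 2×2 = 4; c[1] = 2×2 + -2×2 = 0; c[2] = 2×2 + -2×2 + 2×2 = 4; c[3] = -2×2 + 2×2 = 0; c[4] = 2×2 = 4. Result coefficients: [4, 0, 4, 0, 4] → 4 + 4x^2 + 4x^4

4 + 4x^2 + 4x^4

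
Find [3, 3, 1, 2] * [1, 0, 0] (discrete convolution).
y[0] = 3×1 = 3; y[1] = 3×0 + 3×1 = 3; y[2] = 3×0 + 3×0 + 1×1 = 1; y[3] = 3×0 + 1×0 + 2×1 = 2; y[4] = 1×0 + 2×0 = 0; y[5] = 2×0 = 0

[3, 3, 1, 2, 0, 0]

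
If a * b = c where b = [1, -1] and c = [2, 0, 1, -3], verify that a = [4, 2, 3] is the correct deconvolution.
Forward-compute [4, 2, 3] * [1, -1]: c[0] = 4×1 = 4; c[1] = 4×-1 + 2×1 = -2; c[2] = 2×-1 + 3×1 = 1; c[3] = 3×-1 = -3 → [4, -2, 1, -3]. Does not match given c = [2, 0, 1, -3].

Not verified. [4, 2, 3] * [1, -1] = [4, -2, 1, -3], which differs from [2, 0, 1, -3] at index 0.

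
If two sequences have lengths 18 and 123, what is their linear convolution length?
Linear/full convolution length: m + n - 1 = 18 + 123 - 1 = 140

140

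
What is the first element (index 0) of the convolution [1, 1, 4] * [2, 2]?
Use y[k] = Σ_i a[i]·b[k-i] at k=0. y[0] = 1×2 = 2

2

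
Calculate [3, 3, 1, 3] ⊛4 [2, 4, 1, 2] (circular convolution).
Use y[k] = Σ_j u[j]·v[(k-j) mod 4]. y[0] = 3×2 + 3×2 + 1×1 + 3×4 = 25; y[1] = 3×4 + 3×2 + 1×2 + 3×1 = 23; y[2] = 3×1 + 3×4 + 1×2 + 3×2 = 23; y[3] = 3×2 + 3×1 + 1×4 + 3×2 = 19. Result: [25, 23, 23, 19]

[25, 23, 23, 19]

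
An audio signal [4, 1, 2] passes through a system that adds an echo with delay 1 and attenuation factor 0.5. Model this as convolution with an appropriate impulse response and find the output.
Direct-path + delayed-attenuated-path model → impulse response h = [1, 0.5] (1 at lag 0, 0.5 at lag 1). Output y[n] = x[n] + 0.5·x[n - 1] (with x[n] = 0 outside 0..2): y[0] = 4 + 0.5×0 = 4; y[1] = 1 + 0.5×4 = 3.0; y[2] = 2 + 0.5×1 = 2.5; y[3] = 0 + 0.5×2 = 1.0. So y = [4, 3.0, 2.5, 1.0]

[4, 3.0, 2.5, 1.0]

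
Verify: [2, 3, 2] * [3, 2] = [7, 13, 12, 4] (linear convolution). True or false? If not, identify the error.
Recompute linear convolution of [2, 3, 2] and [3, 2]: y[0] = 2×3 = 6; y[1] = 2×2 + 3×3 = 13; y[2] = 3×2 + 2×3 = 12; y[3] = 2×2 = 4 → [6, 13, 12, 4]. Compare to given [7, 13, 12, 4]: they differ at index 0: given 7, correct 6, so answer: No

No. Error at index 0: given 7, correct 6.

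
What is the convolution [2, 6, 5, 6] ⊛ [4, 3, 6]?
y[0] = 2×4 = 8; y[1] = 2×3 + 6×4 = 30; y[2] = 2×6 + 6×3 + 5×4 = 50; y[3] = 6×6 + 5×3 + 6×4 = 75; y[4] = 5×6 + 6×3 = 48; y[5] = 6×6 = 36

[8, 30, 50, 75, 48, 36]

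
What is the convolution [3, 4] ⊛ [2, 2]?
y[0] = 3×2 = 6; y[1] = 3×2 + 4×2 = 14; y[2] = 4×2 = 8

[6, 14, 8]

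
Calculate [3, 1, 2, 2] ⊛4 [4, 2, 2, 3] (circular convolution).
Use y[k] = Σ_j u[j]·v[(k-j) mod 4]. y[0] = 3×4 + 1×3 + 2×2 + 2×2 = 23; y[1] = 3×2 + 1×4 + 2×3 + 2×2 = 20; y[2] = 3×2 + 1×2 + 2×4 + 2×3 = 22; y[3] = 3×3 + 1×2 + 2×2 + 2×4 = 23. Result: [23, 20, 22, 23]

[23, 20, 22, 23]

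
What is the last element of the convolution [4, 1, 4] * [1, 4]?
Use y[k] = Σ_i a[i]·b[k-i] at k=3. y[3] = 4×4 = 16

16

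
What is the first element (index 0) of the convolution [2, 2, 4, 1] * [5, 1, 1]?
Use y[k] = Σ_i a[i]·b[k-i] at k=0. y[0] = 2×5 = 10

10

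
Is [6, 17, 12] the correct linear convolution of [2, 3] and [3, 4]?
Recompute linear convolution of [2, 3] and [3, 4]: y[0] = 2×3 = 6; y[1] = 2×4 + 3×3 = 17; y[2] = 3×4 = 12 → [6, 17, 12]. Given [6, 17, 12] matches, so answer: Yes

Yes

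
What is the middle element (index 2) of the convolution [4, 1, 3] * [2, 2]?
Use y[k] = Σ_i a[i]·b[k-i] at k=2. y[2] = 1×2 + 3×2 = 8

8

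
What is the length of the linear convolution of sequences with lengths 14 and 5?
Linear/full convolution length: m + n - 1 = 14 + 5 - 1 = 18

18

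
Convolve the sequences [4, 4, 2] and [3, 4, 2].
y[0] = 4×3 = 12; y[1] = 4×4 + 4×3 = 28; y[2] = 4×2 + 4×4 + 2×3 = 30; y[3] = 4×2 + 2×4 = 16; y[4] = 2×2 = 4

[12, 28, 30, 16, 4]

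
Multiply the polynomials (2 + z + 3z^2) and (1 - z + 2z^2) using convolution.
Ascending coefficients: a = [2, 1, 3], b = [1, -1, 2]. c[0] = 2×1 = 2; c[1] = 2×-1 + 1×1 = -1; c[2] = 2×2 + 1×-1 + 3×1 = 6; c[3] = 1×2 + 3×-1 = -1; c[4] = 3×2 = 6. Result coefficients: [2, -1, 6, -1, 6] → 2 - z + 6z^2 - z^3 + 6z^4

2 - z + 6z^2 - z^3 + 6z^4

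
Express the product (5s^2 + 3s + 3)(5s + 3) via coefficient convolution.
Ascending coefficients: a = [3, 3, 5], b = [3, 5]. c[0] = 3×3 = 9; c[1] = 3×5 + 3×3 = 24; c[2] = 3×5 + 5×3 = 30; c[3] = 5×5 = 25. Result coefficients: [9, 24, 30, 25] → 25s^3 + 30s^2 + 24s + 9

25s^3 + 30s^2 + 24s + 9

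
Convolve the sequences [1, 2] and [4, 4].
y[0] = 1×4 = 4; y[1] = 1×4 + 2×4 = 12; y[2] = 2×4 = 8

[4, 12, 8]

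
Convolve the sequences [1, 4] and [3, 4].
y[0] = 1×3 = 3; y[1] = 1×4 + 4×3 = 16; y[2] = 4×4 = 16

[3, 16, 16]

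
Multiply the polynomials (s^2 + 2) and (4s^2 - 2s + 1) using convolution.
Ascending coefficients: a = [2, 0, 1], b = [1, -2, 4]. c[0] = 2×1 = 2; c[1] = 2×-2 + 0×1 = -4; c[2] = 2×4 + 0×-2 + 1×1 = 9; c[3] = 0×4 + 1×-2 = -2; c[4] = 1×4 = 4. Result coefficients: [2, -4, 9, -2, 4] → 4s^4 - 2s^3 + 9s^2 - 4s + 2

4s^4 - 2s^3 + 9s^2 - 4s + 2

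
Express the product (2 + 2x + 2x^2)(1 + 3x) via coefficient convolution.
Ascending coefficients: a = [2, 2, 2], b = [1, 3]. c[0] = 2×1 = 2; c[1] = 2×3 + 2×1 = 8; c[2] = 2×3 + 2×1 = 8; c[3] = 2×3 = 6. Result coefficients: [2, 8, 8, 6] → 2 + 8x + 8x^2 + 6x^3

2 + 8x + 8x^2 + 6x^3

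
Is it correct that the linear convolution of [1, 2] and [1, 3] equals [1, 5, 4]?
Recompute linear convolution of [1, 2] and [1, 3]: y[0] = 1×1 = 1; y[1] = 1×3 + 2×1 = 5; y[2] = 2×3 = 6 → [1, 5, 6]. Compare to given [1, 5, 4]: they differ at index 2: given 4, correct 6, so answer: No

No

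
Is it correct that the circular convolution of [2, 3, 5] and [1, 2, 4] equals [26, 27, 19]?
Recompute circular convolution of [2, 3, 5] and [1, 2, 4]: y[0] = 2×1 + 3×4 + 5×2 = 24; y[1] = 2×2 + 3×1 + 5×4 = 27; y[2] = 2×4 + 3×2 + 5×1 = 19 → [24, 27, 19]. Compare to given [26, 27, 19]: they differ at index 0: given 26, correct 24, so answer: No

No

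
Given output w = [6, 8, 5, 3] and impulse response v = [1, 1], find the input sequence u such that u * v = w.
Deconvolve w=[6, 8, 5, 3] by v=[1, 1]. Since v[0]=1, solve forward: u[0] = w[0] / 1 = 6; u[1] = (w[1] - 6×1) / 1 = 2; u[2] = (w[2] - 2×1) / 1 = 3. So u = [6, 2, 3]. Check by forward convolution: w[0] = 6×1 = 6; w[1] = 6×1 + 2×1 = 8; w[2] = 2×1 + 3×1 = 5; w[3] = 3×1 = 3

[6, 2, 3]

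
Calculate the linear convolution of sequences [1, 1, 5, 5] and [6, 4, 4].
y[0] = 1×6 = 6; y[1] = 1×4 + 1×6 = 10; y[2] = 1×4 + 1×4 + 5×6 = 38; y[3] = 1×4 + 5×4 + 5×6 = 54; y[4] = 5×4 + 5×4 = 40; y[5] = 5×4 = 20

[6, 10, 38, 54, 40, 20]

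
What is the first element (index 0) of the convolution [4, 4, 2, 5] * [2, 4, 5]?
Use y[k] = Σ_i a[i]·b[k-i] at k=0. y[0] = 4×2 = 8

8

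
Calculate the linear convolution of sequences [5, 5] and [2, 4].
y[0] = 5×2 = 10; y[1] = 5×4 + 5×2 = 30; y[2] = 5×4 = 20

[10, 30, 20]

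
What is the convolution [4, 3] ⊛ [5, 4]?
y[0] = 4×5 = 20; y[1] = 4×4 + 3×5 = 31; y[2] = 3×4 = 12

[20, 31, 12]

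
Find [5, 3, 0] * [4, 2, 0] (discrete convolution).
y[0] = 5×4 = 20; y[1] = 5×2 + 3×4 = 22; y[2] = 5×0 + 3×2 + 0×4 = 6; y[3] = 3×0 + 0×2 = 0; y[4] = 0×0 = 0

[20, 22, 6, 0, 0]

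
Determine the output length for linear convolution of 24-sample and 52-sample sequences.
Linear/full convolution length: m + n - 1 = 24 + 52 - 1 = 75

75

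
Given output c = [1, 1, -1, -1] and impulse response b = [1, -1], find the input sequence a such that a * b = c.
Deconvolve c=[1, 1, -1, -1] by b=[1, -1]. Since b[0]=1, solve forward: a[0] = c[0] / 1 = 1; a[1] = (c[1] - 1×-1) / 1 = 2; a[2] = (c[2] - 2×-1) / 1 = 1. So a = [1, 2, 1]. Check by forward convolution: c[0] = 1×1 = 1; c[1] = 1×-1 + 2×1 = 1; c[2] = 2×-1 + 1×1 = -1; c[3] = 1×-1 = -1

[1, 2, 1]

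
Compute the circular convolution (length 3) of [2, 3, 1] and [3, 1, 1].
Use y[k] = Σ_j x[j]·h[(k-j) mod 3]. y[0] = 2×3 + 3×1 + 1×1 = 10; y[1] = 2×1 + 3×3 + 1×1 = 12; y[2] = 2×1 + 3×1 + 1×3 = 8. Result: [10, 12, 8]

[10, 12, 8]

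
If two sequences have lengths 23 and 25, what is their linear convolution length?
Linear/full convolution length: m + n - 1 = 23 + 25 - 1 = 47

47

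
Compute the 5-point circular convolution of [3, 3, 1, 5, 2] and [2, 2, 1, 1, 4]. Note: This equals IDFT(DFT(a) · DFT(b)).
Either evaluate y[k] = Σ_j a[j]·b[(k-j) mod 5] directly, or use IDFT(DFT(a) · DFT(b)). y[0] = 3×2 + 3×4 + 1×1 + 5×1 + 2×2 = 28; y[1] = 3×2 + 3×2 + 1×4 + 5×1 + 2×1 = 23; y[2] = 3×1 + 3×2 + 1×2 + 5×4 + 2×1 = 33; y[3] = 3×1 + 3×1 + 1×2 + 5×2 + 2×4 = 26; y[4] = 3×4 + 3×1 + 1×1 + 5×2 + 2×2 = 30. Result: [28, 23, 33, 26, 30]

[28, 23, 33, 26, 30]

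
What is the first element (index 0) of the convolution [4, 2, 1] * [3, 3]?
Use y[k] = Σ_i a[i]·b[k-i] at k=0. y[0] = 4×3 = 12

12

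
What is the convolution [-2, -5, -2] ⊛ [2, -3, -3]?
y[0] = -2×2 = -4; y[1] = -2×-3 + -5×2 = -4; y[2] = -2×-3 + -5×-3 + -2×2 = 17; y[3] = -5×-3 + -2×-3 = 21; y[4] = -2×-3 = 6

[-4, -4, 17, 21, 6]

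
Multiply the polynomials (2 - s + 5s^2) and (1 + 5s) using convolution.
Ascending coefficients: a = [2, -1, 5], b = [1, 5]. c[0] = 2×1 = 2; c[1] = 2×5 + -1×1 = 9; c[2] = -1×5 + 5×1 = 0; c[3] = 5×5 = 25. Result coefficients: [2, 9, 0, 25] → 2 + 9s + 25s^3

2 + 9s + 25s^3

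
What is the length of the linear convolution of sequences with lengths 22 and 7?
Linear/full convolution length: m + n - 1 = 22 + 7 - 1 = 28

28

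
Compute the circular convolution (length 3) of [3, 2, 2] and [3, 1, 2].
Use y[k] = Σ_j a[j]·b[(k-j) mod 3]. y[0] = 3×3 + 2×2 + 2×1 = 15; y[1] = 3×1 + 2×3 + 2×2 = 13; y[2] = 3×2 + 2×1 + 2×3 = 14. Result: [15, 13, 14]

[15, 13, 14]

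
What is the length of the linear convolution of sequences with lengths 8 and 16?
Linear/full convolution length: m + n - 1 = 8 + 16 - 1 = 23

23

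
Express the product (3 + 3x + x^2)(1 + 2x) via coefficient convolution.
Ascending coefficients: a = [3, 3, 1], b = [1, 2]. c[0] = 3×1 = 3; c[1] = 3×2 + 3×1 = 9; c[2] = 3×2 + 1×1 = 7; c[3] = 1×2 = 2. Result coefficients: [3, 9, 7, 2] → 3 + 9x + 7x^2 + 2x^3

3 + 9x + 7x^2 + 2x^3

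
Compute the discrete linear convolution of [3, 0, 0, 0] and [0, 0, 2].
y[0] = 3×0 = 0; y[1] = 3×0 + 0×0 = 0; y[2] = 3×2 + 0×0 + 0×0 = 6; y[3] = 0×2 + 0×0 + 0×0 = 0; y[4] = 0×2 + 0×0 = 0; y[5] = 0×2 = 0

[0, 0, 6, 0, 0, 0]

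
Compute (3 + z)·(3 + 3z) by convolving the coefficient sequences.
Ascending coefficients: a = [3, 1], b = [3, 3]. c[0] = 3×3 = 9; c[1] = 3×3 + 1×3 = 12; c[2] = 1×3 = 3. Result coefficients: [9, 12, 3] → 9 + 12z + 3z^2

9 + 12z + 3z^2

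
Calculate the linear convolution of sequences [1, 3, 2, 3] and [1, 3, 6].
y[0] = 1×1 = 1; y[1] = 1×3 + 3×1 = 6; y[2] = 1×6 + 3×3 + 2×1 = 17; y[3] = 3×6 + 2×3 + 3×1 = 27; y[4] = 2×6 + 3×3 = 21; y[5] = 3×6 = 18

[1, 6, 17, 27, 21, 18]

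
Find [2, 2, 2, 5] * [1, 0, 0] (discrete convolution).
y[0] = 2×1 = 2; y[1] = 2×0 + 2×1 = 2; y[2] = 2×0 + 2×0 + 2×1 = 2; y[3] = 2×0 + 2×0 + 5×1 = 5; y[4] = 2×0 + 5×0 = 0; y[5] = 5×0 = 0

[2, 2, 2, 5, 0, 0]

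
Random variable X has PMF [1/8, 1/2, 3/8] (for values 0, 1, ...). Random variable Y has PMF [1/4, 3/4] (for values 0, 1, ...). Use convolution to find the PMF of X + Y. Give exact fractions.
P(X+Y=k) = Σ_i P(X=i)·P(Y=k-i) — a convolution of [1/8, 1/2, 3/8] and [1/4, 3/4]. P(X+Y=0) = (1/8)×(1/4) = 1/32; P(X+Y=1) = (1/8)×(3/4) + (1/2)×(1/4) = 3/32 + 1/8 = 7/32; P(X+Y=2) = (1/2)×(3/4) + (3/8)×(1/4) = 3/8 + 3/32 = 15/32; P(X+Y=3) = (3/8)×(3/4) = 9/32. PMF: [1/32, 7/32, 15/32, 9/32] (sums to 1 ✓)

[1/32, 7/32, 15/32, 9/32]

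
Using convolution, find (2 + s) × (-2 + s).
Ascending coefficients: a = [2, 1], b = [-2, 1]. c[0] = 2×-2 = -4; c[1] = 2×1 + 1×-2 = 0; c[2] = 1×1 = 1. Result coefficients: [-4, 0, 1] → -4 + s^2

-4 + s^2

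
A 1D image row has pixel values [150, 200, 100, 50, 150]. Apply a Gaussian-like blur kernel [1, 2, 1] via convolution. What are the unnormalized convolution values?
Convolve image row [150, 200, 100, 50, 150] with kernel [1, 2, 1]: y[0] = 150×1 = 150; y[1] = 150×2 + 200×1 = 500; y[2] = 150×1 + 200×2 + 100×1 = 650; y[3] = 200×1 + 100×2 + 50×1 = 450; y[4] = 100×1 + 50×2 + 150×1 = 350; y[5] = 50×1 + 150×2 = 350; y[6] = 150×1 = 150 → [150, 500, 650, 450, 350, 350, 150]. Normalization factor = sum(kernel) = 4.

[150, 500, 650, 450, 350, 350, 150]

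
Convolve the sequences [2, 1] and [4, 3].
y[0] = 2×4 = 8; y[1] = 2×3 + 1×4 = 10; y[2] = 1×3 = 3

[8, 10, 3]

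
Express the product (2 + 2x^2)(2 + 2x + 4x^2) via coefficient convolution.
Ascending coefficients: a = [2, 0, 2], b = [2, 2, 4]. c[0] = 2×2 = 4; c[1] = 2×2 + 0×2 = 4; c[2] = 2×4 + 0×2 + 2×2 = 12; c[3] = 0×4 + 2×2 = 4; c[4] = 2×4 = 8. Result coefficients: [4, 4, 12, 4, 8] → 4 + 4x + 12x^2 + 4x^3 + 8x^4

4 + 4x + 12x^2 + 4x^3 + 8x^4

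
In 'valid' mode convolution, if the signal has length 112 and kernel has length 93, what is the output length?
'Valid' mode counts only positions where the kernel fully overlaps the signal: m - n + 1 = 112 - 93 + 1 = 20

20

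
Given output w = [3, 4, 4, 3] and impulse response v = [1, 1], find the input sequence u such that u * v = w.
Deconvolve w=[3, 4, 4, 3] by v=[1, 1]. Since v[0]=1, solve forward: u[0] = w[0] / 1 = 3; u[1] = (w[1] - 3×1) / 1 = 1; u[2] = (w[2] - 1×1) / 1 = 3. So u = [3, 1, 3]. Check by forward convolution: w[0] = 3×1 = 3; w[1] = 3×1 + 1×1 = 4; w[2] = 1×1 + 3×1 = 4; w[3] = 3×1 = 3

[3, 1, 3]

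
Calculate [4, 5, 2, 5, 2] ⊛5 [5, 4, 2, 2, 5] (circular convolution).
Use y[k] = Σ_j a[j]·b[(k-j) mod 5]. y[0] = 4×5 + 5×5 + 2×2 + 5×2 + 2×4 = 67; y[1] = 4×4 + 5×5 + 2×5 + 5×2 + 2×2 = 65; y[2] = 4×2 + 5×4 + 2×5 + 5×5 + 2×2 = 67; y[3] = 4×2 + 5×2 + 2×4 + 5×5 + 2×5 = 61; y[4] = 4×5 + 5×2 + 2×2 + 5×4 + 2×5 = 64. Result: [67, 65, 67, 61, 64]

[67, 65, 67, 61, 64]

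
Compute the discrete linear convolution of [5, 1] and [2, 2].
y[0] = 5×2 = 10; y[1] = 5×2 + 1×2 = 12; y[2] = 1×2 = 2

[10, 12, 2]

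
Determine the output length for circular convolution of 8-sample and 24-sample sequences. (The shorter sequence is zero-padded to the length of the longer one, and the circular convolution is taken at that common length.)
Circular convolution (zero-padding the shorter input) has length max(m, n) = max(8, 24) = 24

24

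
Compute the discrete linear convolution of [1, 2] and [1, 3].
y[0] = 1×1 = 1; y[1] = 1×3 + 2×1 = 5; y[2] = 2×3 = 6

[1, 5, 6]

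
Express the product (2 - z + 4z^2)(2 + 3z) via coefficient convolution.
Ascending coefficients: a = [2, -1, 4], b = [2, 3]. c[0] = 2×2 = 4; c[1] = 2×3 + -1×2 = 4; c[2] = -1×3 + 4×2 = 5; c[3] = 4×3 = 12. Result coefficients: [4, 4, 5, 12] → 4 + 4z + 5z^2 + 12z^3

4 + 4z + 5z^2 + 12z^3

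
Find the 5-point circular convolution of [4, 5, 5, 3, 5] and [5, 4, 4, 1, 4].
Use y[k] = Σ_j s[j]·t[(k-j) mod 5]. y[0] = 4×5 + 5×4 + 5×1 + 3×4 + 5×4 = 77; y[1] = 4×4 + 5×5 + 5×4 + 3×1 + 5×4 = 84; y[2] = 4×4 + 5×4 + 5×5 + 3×4 + 5×1 = 78; y[3] = 4×1 + 5×4 + 5×4 + 3×5 + 5×4 = 79; y[4] = 4×4 + 5×1 + 5×4 + 3×4 + 5×5 = 78. Result: [77, 84, 78, 79, 78]

[77, 84, 78, 79, 78]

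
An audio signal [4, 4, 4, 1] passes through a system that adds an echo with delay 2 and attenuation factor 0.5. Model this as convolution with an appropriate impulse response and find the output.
Direct-path + delayed-attenuated-path model → impulse response h = [1, 0, 0.5] (1 at lag 0, 0.5 at lag 2). Output y[n] = x[n] + 0.5·x[n - 2] (with x[n] = 0 outside 0..3): y[0] = 4 + 0.5×0 = 4; y[1] = 4 + 0.5×0 = 4; y[2] = 4 + 0.5×4 = 6.0; y[3] = 1 + 0.5×4 = 3.0; y[4] = 0 + 0.5×4 = 2.0; y[5] = 0 + 0.5×1 = 0.5. So y = [4, 4, 6.0, 3.0, 2.0, 0.5]

[4, 4, 6.0, 3.0, 2.0, 0.5]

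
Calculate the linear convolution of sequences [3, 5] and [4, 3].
y[0] = 3×4 = 12; y[1] = 3×3 + 5×4 = 29; y[2] = 5×3 = 15

[12, 29, 15]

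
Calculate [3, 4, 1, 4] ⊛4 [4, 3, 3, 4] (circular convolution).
Use y[k] = Σ_j x[j]·h[(k-j) mod 4]. y[0] = 3×4 + 4×4 + 1×3 + 4×3 = 43; y[1] = 3×3 + 4×4 + 1×4 + 4×3 = 41; y[2] = 3×3 + 4×3 + 1×4 + 4×4 = 41; y[3] = 3×4 + 4×3 + 1×3 + 4×4 = 43. Result: [43, 41, 41, 43]

[43, 41, 41, 43]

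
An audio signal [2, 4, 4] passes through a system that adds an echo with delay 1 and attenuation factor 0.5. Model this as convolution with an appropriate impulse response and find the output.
Direct-path + delayed-attenuated-path model → impulse response h = [1, 0.5] (1 at lag 0, 0.5 at lag 1). Output y[n] = x[n] + 0.5·x[n - 1] (with x[n] = 0 outside 0..2): y[0] = 2 + 0.5×0 = 2; y[1] = 4 + 0.5×2 = 5.0; y[2] = 4 + 0.5×4 = 6.0; y[3] = 0 + 0.5×4 = 2.0. So y = [2, 5.0, 6.0, 2.0]

[2, 5.0, 6.0, 2.0]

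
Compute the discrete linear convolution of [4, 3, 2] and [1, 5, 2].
y[0] = 4×1 = 4; y[1] = 4×5 + 3×1 = 23; y[2] = 4×2 + 3×5 + 2×1 = 25; y[3] = 3×2 + 2×5 = 16; y[4] = 2×2 = 4

[4, 23, 25, 16, 4]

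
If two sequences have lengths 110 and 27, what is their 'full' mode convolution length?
Linear/full convolution length: m + n - 1 = 110 + 27 - 1 = 136

136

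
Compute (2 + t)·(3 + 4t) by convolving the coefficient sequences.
Ascending coefficients: a = [2, 1], b = [3, 4]. c[0] = 2×3 = 6; c[1] = 2×4 + 1×3 = 11; c[2] = 1×4 = 4. Result coefficients: [6, 11, 4] → 6 + 11t + 4t^2

6 + 11t + 4t^2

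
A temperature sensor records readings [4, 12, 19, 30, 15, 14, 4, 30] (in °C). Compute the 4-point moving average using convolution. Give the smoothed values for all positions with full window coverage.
4-point moving average kernel = [1, 1, 1, 1]. Apply in 'valid' mode (full window coverage): avg[0] = (4 + 12 + 19 + 30) / 4 = 16.25; avg[1] = (12 + 19 + 30 + 15) / 4 = 19.0; avg[2] = (19 + 30 + 15 + 14) / 4 = 19.5; avg[3] = (30 + 15 + 14 + 4) / 4 = 15.75; avg[4] = (15 + 14 + 4 + 30) / 4 = 15.75. Smoothed values: [16.25, 19.0, 19.5, 15.75, 15.75]

[16.25, 19.0, 19.5, 15.75, 15.75]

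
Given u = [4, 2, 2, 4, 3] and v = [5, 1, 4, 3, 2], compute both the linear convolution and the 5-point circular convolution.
Linear: y_lin[0] = 4×5 = 20; y_lin[1] = 4×1 + 2×5 = 14; y_lin[2] = 4×4 + 2×1 + 2×5 = 28; y_lin[3] = 4×3 + 2×4 + 2×1 + 4×5 = 42; y_lin[4] = 4×2 + 2×3 + 2×4 + 4×1 + 3×5 = 41; y_lin[5] = 2×2 + 2×3 + 4×4 + 3×1 = 29; y_lin[6] = 2×2 + 4×3 + 3×4 = 28; y_lin[7] = 4×2 + 3×3 = 17; y_lin[8] = 3×2 = 6 → [20, 14, 28, 42, 41, 29, 28, 17, 6]. Circular (length 5): y[0] = 4×5 + 2×2 + 2×3 + 4×4 + 3×1 = 49; y[1] = 4×1 + 2×5 + 2×2 + 4×3 + 3×4 = 42; y[2] = 4×4 + 2×1 + 2×5 + 4×2 + 3×3 = 45; y[3] = 4×3 + 2×4 + 2×1 + 4×5 + 3×2 = 48; y[4] = 4×2 + 2×3 + 2×4 + 4×1 + 3×5 = 41 → [49, 42, 45, 48, 41]

Linear: [20, 14, 28, 42, 41, 29, 28, 17, 6], Circular: [49, 42, 45, 48, 41]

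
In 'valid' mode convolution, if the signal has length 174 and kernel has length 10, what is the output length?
'Valid' mode counts only positions where the kernel fully overlaps the signal: m - n + 1 = 174 - 10 + 1 = 165

165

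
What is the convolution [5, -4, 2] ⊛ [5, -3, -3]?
y[0] = 5×5 = 25; y[1] = 5×-3 + -4×5 = -35; y[2] = 5×-3 + -4×-3 + 2×5 = 7; y[3] = -4×-3 + 2×-3 = 6; y[4] = 2×-3 = -6

[25, -35, 7, 6, -6]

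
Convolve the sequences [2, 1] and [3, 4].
y[0] = 2×3 = 6; y[1] = 2×4 + 1×3 = 11; y[2] = 1×4 = 4

[6, 11, 4]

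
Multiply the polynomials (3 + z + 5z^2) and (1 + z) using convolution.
Ascending coefficients: a = [3, 1, 5], b = [1, 1]. c[0] = 3×1 = 3; c[1] = 3×1 + 1×1 = 4; c[2] = 1×1 + 5×1 = 6; c[3] = 5×1 = 5. Result coefficients: [3, 4, 6, 5] → 3 + 4z + 6z^2 + 5z^3

3 + 4z + 6z^2 + 5z^3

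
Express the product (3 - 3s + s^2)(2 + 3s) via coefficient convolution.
Ascending coefficients: a = [3, -3, 1], b = [2, 3]. c[0] = 3×2 = 6; c[1] = 3×3 + -3×2 = 3; c[2] = -3×3 + 1×2 = -7; c[3] = 1×3 = 3. Result coefficients: [6, 3, -7, 3] → 6 + 3s - 7s^2 + 3s^3

6 + 3s - 7s^2 + 3s^3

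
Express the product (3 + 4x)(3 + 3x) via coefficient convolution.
Ascending coefficients: a = [3, 4], b = [3, 3]. c[0] = 3×3 = 9; c[1] = 3×3 + 4×3 = 21; c[2] = 4×3 = 12. Result coefficients: [9, 21, 12] → 9 + 21x + 12x^2

9 + 21x + 12x^2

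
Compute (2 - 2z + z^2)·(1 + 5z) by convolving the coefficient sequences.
Ascending coefficients: a = [2, -2, 1], b = [1, 5]. c[0] = 2×1 = 2; c[1] = 2×5 + -2×1 = 8; c[2] = -2×5 + 1×1 = -9; c[3] = 1×5 = 5. Result coefficients: [2, 8, -9, 5] → 2 + 8z - 9z^2 + 5z^3

2 + 8z - 9z^2 + 5z^3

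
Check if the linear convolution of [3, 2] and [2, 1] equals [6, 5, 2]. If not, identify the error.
Recompute linear convolution of [3, 2] and [2, 1]: y[0] = 3×2 = 6; y[1] = 3×1 + 2×2 = 7; y[2] = 2×1 = 2 → [6, 7, 2]. Compare to given [6, 5, 2]: they differ at index 1: given 5, correct 7, so answer: No

No. Error at index 1: given 5, correct 7.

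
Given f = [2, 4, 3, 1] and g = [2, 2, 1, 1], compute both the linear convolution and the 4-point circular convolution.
Linear: y_lin[0] = 2×2 = 4; y_lin[1] = 2×2 + 4×2 = 12; y_lin[2] = 2×1 + 4×2 + 3×2 = 16; y_lin[3] = 2×1 + 4×1 + 3×2 + 1×2 = 14; y_lin[4] = 4×1 + 3×1 + 1×2 = 9; y_lin[5] = 3×1 + 1×1 = 4; y_lin[6] = 1×1 = 1 → [4, 12, 16, 14, 9, 4, 1]. Circular (length 4): y[0] = 2×2 + 4×1 + 3×1 + 1×2 = 13; y[1] = 2×2 + 4×2 + 3×1 + 1×1 = 16; y[2] = 2×1 + 4×2 + 3×2 + 1×1 = 17; y[3] = 2×1 + 4×1 + 3×2 + 1×2 = 14 → [13, 16, 17, 14]

Linear: [4, 12, 16, 14, 9, 4, 1], Circular: [13, 16, 17, 14]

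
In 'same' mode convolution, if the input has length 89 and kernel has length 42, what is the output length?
'Same' mode returns an output with the same length as the input: 89

89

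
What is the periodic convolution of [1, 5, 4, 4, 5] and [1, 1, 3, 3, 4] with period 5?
Use y[k] = Σ_j x[j]·h[(k-j) mod 5]. y[0] = 1×1 + 5×4 + 4×3 + 4×3 + 5×1 = 50; y[1] = 1×1 + 5×1 + 4×4 + 4×3 + 5×3 = 49; y[2] = 1×3 + 5×1 + 4×1 + 4×4 + 5×3 = 43; y[3] = 1×3 + 5×3 + 4×1 + 4×1 + 5×4 = 46; y[4] = 1×4 + 5×3 + 4×3 + 4×1 + 5×1 = 40. Result: [50, 49, 43, 46, 40]

[50, 49, 43, 46, 40]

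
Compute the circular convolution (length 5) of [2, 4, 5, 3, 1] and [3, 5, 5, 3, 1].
Use y[k] = Σ_j x[j]·h[(k-j) mod 5]. y[0] = 2×3 + 4×1 + 5×3 + 3×5 + 1×5 = 45; y[1] = 2×5 + 4×3 + 5×1 + 3×3 + 1×5 = 41; y[2] = 2×5 + 4×5 + 5×3 + 3×1 + 1×3 = 51; y[3] = 2×3 + 4×5 + 5×5 + 3×3 + 1×1 = 61; y[4] = 2×1 + 4×3 + 5×5 + 3×5 + 1×3 = 57. Result: [45, 41, 51, 61, 57]

[45, 41, 51, 61, 57]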